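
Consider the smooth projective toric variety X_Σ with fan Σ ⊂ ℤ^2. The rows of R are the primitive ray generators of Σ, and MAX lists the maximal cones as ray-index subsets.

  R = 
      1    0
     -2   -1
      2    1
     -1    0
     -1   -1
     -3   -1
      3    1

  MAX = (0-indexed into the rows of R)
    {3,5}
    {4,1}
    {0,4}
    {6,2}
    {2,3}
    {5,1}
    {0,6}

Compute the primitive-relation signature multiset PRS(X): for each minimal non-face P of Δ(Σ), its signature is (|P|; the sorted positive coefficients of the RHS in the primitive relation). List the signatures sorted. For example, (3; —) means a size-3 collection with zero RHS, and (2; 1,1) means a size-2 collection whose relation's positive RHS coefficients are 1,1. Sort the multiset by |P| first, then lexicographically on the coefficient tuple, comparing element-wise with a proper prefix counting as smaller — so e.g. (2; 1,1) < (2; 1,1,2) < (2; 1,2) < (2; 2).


Σ has 14 primitive collections:

  P={0,3}:  v_{0} + v_{3} = 0 ; sig = (2; —)
  P={1,2}:  v_{1} + v_{2} = 0 ; sig = (2; —)
  P={5,6}:  v_{5} + v_{6} = 0 ; sig = (2; —)
  P={0,1}:  v_{0} + v_{1} = v_{4} ; sig = (2; 1)
  P={0,2}:  v_{0} + v_{2} = v_{6} ; sig = (2; 1)
  P={0,5}:  v_{0} + v_{5} = v_{1} ; sig = (2; 1)
  P={1,3}:  v_{1} + v_{3} = v_{5} ; sig = (2; 1)
  P={1,6}:  v_{1} + v_{6} = v_{0} ; sig = (2; 1)
  P={2,4}:  v_{2} + v_{4} = v_{0} ; sig = (2; 1)
  P={2,5}:  v_{2} + v_{5} = v_{3} ; sig = (2; 1)
  P={3,4}:  v_{3} + v_{4} = v_{1} ; sig = (2; 1)
  P={3,6}:  v_{3} + v_{6} = v_{2} ; sig = (2; 1)
  P={4,5}:  v_{4} + v_{5} = 2·v_{1} ; sig = (2; 2)
  P={4,6}:  v_{4} + v_{6} = 2·v_{0} ; sig = (2; 2)

Hence PRS(X_Σ) =
    |P|=2: 14 collections, coeffs (), (), (), (1), (1), (1), (1), (1), (1), (1), (1), (1), (2), (2)


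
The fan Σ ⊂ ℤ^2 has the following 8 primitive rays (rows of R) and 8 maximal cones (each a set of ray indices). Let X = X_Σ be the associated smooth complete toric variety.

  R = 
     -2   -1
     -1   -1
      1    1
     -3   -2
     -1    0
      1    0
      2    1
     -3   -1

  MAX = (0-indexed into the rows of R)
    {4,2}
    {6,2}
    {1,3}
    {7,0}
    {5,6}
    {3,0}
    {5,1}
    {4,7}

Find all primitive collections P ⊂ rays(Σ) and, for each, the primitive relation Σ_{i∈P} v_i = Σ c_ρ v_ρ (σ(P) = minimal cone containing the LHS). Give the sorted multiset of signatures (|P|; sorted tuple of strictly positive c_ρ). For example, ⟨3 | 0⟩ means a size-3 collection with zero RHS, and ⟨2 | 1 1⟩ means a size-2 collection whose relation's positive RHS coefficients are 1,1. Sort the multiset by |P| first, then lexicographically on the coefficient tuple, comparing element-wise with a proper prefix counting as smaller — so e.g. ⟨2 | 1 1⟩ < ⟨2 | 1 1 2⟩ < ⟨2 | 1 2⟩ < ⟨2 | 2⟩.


Minimal non-faces — 20 found among 8 rays, 8 max cones:

  {0,6}:  v_{0} + v_{6} = 0  ⟹  sig = ⟨2 | 0⟩
  {1,2}:  v_{1} + v_{2} = 0  ⟹  sig = ⟨2 | 0⟩
  {4,5}:  v_{4} + v_{5} = 0  ⟹  sig = ⟨2 | 0⟩
  {0,1}:  v_{0} + v_{1} = v_{3}  ⟹  sig = ⟨2 | 1⟩
  {0,2}:  v_{0} + v_{2} = v_{4}  ⟹  sig = ⟨2 | 1⟩
  {0,4}:  v_{0} + v_{4} = v_{7}  ⟹  sig = ⟨2 | 1⟩
  {0,5}:  v_{0} + v_{5} = v_{1}  ⟹  sig = ⟨2 | 1⟩
  {1,4}:  v_{1} + v_{4} = v_{0}  ⟹  sig = ⟨2 | 1⟩
  {1,6}:  v_{1} + v_{6} = v_{5}  ⟹  sig = ⟨2 | 1⟩
  {2,3}:  v_{2} + v_{3} = v_{0}  ⟹  sig = ⟨2 | 1⟩
  {2,5}:  v_{2} + v_{5} = v_{6}  ⟹  sig = ⟨2 | 1⟩
  {3,6}:  v_{3} + v_{6} = v_{1}  ⟹  sig = ⟨2 | 1⟩
  {4,6}:  v_{4} + v_{6} = v_{2}  ⟹  sig = ⟨2 | 1⟩
  {5,7}:  v_{5} + v_{7} = v_{0}  ⟹  sig = ⟨2 | 1⟩
  {6,7}:  v_{6} + v_{7} = v_{4}  ⟹  sig = ⟨2 | 1⟩
  {1,7}:  v_{1} + v_{7} = 2·v_{0}  ⟹  sig = ⟨2 | 2⟩
  {2,7}:  v_{2} + v_{7} = 2·v_{4}  ⟹  sig = ⟨2 | 2⟩
  {3,4}:  v_{3} + v_{4} = 2·v_{0}  ⟹  sig = ⟨2 | 2⟩
  {3,5}:  v_{3} + v_{5} = 2·v_{1}  ⟹  sig = ⟨2 | 2⟩
  {3,7}:  v_{3} + v_{7} = 3·v_{0}  ⟹  sig = ⟨2 | 3⟩

Signatures (|P|; sorted positive RHS coefficients), sorted:
[⟨2 | 0⟩, ⟨2 | 0⟩, ⟨2 | 0⟩, ⟨2 | 1⟩, ⟨2 | 1⟩, ⟨2 | 1⟩, ⟨2 | 1⟩, ⟨2 | 1⟩, ⟨2 | 1⟩, ⟨2 | 1⟩, ⟨2 | 1⟩, ⟨2 | 1⟩, ⟨2 | 1⟩, ⟨2 | 1⟩, ⟨2 | 1⟩, ⟨2 | 2⟩, ⟨2 | 2⟩, ⟨2 | 2⟩, ⟨2 | 2⟩, ⟨2 | 3⟩]


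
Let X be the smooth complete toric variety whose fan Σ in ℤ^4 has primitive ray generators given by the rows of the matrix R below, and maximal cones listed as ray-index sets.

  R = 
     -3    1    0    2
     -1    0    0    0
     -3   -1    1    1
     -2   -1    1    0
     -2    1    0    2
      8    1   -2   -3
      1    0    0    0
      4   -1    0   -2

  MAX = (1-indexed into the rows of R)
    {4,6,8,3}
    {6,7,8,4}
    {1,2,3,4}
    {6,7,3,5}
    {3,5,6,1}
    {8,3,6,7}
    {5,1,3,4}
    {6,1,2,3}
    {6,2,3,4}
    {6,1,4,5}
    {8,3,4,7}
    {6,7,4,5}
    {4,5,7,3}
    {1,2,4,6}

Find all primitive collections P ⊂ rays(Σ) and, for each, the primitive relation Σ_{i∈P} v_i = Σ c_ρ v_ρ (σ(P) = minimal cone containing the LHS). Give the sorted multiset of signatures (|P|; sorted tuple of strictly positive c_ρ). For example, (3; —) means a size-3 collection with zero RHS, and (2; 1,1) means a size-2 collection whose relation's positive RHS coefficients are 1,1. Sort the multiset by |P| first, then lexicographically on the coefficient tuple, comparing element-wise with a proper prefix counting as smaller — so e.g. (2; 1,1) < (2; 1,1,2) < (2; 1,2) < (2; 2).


Δ(Σ) — 8 vertices, 9 min non-faces:

  • {2,7}:  v_{2} + v_{7} = 0 — sig = (2; —)
  • {1,7}:  v_{1} + v_{7} = v_{5} — sig = (2; 1)
  • {1,8}:  v_{1} + v_{8} = v_{7} — sig = (2; 1)
  • {2,5}:  v_{2} + v_{5} = v_{1} — sig = (2; 1)
  • {2,8}:  v_{2} + v_{8} = v_{3} + v_{4} + v_{6} — sig = (2; 1,1,1)
  • {5,8}:  v_{5} + v_{8} = 2·v_{7} — sig = (2; 2)
  • {1,3,4,6}:  v_{1} + v_{3} + v_{4} + v_{6} = 0 — sig = (4; —)
  • {3,4,5,6}:  v_{3} + v_{4} + v_{5} + v_{6} = v_{7} — sig = (4; 1)
  • {3,4,6,7}:  v_{3} + v_{4} + v_{6} + v_{7} = v_{8} — sig = (4; 1)

Sorted signature multiset PRS(X):
    (2; —)
    (2; 1)
    (2; 1)
    (2; 1)
    (2; 1,1,1)
    (2; 2)
    (4; —)
    (4; 1)
    (4; 1)


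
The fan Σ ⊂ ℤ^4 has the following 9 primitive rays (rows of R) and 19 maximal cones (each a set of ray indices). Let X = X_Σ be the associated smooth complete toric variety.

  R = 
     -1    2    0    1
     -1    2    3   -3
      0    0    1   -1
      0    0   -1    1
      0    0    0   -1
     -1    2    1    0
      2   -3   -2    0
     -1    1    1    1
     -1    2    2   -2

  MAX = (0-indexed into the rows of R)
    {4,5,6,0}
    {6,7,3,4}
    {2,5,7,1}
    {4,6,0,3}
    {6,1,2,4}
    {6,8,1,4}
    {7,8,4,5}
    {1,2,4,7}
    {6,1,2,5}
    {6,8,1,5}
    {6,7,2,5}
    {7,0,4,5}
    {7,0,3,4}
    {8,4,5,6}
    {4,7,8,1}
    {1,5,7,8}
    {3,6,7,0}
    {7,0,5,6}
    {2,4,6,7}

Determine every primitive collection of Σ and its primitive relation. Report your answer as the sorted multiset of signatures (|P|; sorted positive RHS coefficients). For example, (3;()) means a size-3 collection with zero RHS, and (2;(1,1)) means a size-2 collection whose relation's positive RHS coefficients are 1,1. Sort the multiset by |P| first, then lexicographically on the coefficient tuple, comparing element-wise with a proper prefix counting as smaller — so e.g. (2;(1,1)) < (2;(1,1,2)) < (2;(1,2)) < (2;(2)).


14 minimal non-faces of Δ(Σ) (on 9 rays):

  {2,3}:  v_{2} + v_{3} = 0 — sig = (2;())
  {0,2}:  v_{0} + v_{2} = v_{5} — sig = (2;(1))
  {1,3}:  v_{1} + v_{3} = v_{8} — sig = (2;(1))
  {2,8}:  v_{2} + v_{8} = v_{1} — sig = (2;(1))
  {3,5}:  v_{3} + v_{5} = v_{0} — sig = (2;(1))
  {0,1}:  v_{0} + v_{1} = v_{5} + v_{8} — sig = (2;(1,1))
  {3,8}:  v_{3} + v_{8} = v_{4} + v_{5} — sig = (2;(1,1))
  {0,8}:  v_{0} + v_{8} = v_{4} + 2·v_{5} — sig = (2;(1,2))
  {2,4,5}:  v_{2} + v_{4} + v_{5} = v_{8} — sig = (3;(1))
  {6,7,8}:  v_{6} + v_{7} + v_{8} = v_{2} — sig = (3;(1))
  {1,4,5}:  v_{1} + v_{4} + v_{5} = 2·v_{8} — sig = (3;(2))
  {1,6,7}:  v_{1} + v_{6} + v_{7} = 2·v_{2} — sig = (3;(2))
  {4,5,6,7}:  v_{4} + v_{5} + v_{6} + v_{7} = 0 — sig = (4;())
  {0,4,6,7}:  v_{0} + v_{4} + v_{6} + v_{7} = v_{3} — sig = (4;(1))

Signatures (|P|; sorted positive RHS coefficients), sorted:
    (2;())
    (2;(1))
    (2;(1))
    (2;(1))
    (2;(1))
    (2;(1,1))
    (2;(1,1))
    (2;(1,2))
    (3;(1))
    (3;(1))
    (3;(2))
    (3;(2))
    (4;())
    (4;(1))


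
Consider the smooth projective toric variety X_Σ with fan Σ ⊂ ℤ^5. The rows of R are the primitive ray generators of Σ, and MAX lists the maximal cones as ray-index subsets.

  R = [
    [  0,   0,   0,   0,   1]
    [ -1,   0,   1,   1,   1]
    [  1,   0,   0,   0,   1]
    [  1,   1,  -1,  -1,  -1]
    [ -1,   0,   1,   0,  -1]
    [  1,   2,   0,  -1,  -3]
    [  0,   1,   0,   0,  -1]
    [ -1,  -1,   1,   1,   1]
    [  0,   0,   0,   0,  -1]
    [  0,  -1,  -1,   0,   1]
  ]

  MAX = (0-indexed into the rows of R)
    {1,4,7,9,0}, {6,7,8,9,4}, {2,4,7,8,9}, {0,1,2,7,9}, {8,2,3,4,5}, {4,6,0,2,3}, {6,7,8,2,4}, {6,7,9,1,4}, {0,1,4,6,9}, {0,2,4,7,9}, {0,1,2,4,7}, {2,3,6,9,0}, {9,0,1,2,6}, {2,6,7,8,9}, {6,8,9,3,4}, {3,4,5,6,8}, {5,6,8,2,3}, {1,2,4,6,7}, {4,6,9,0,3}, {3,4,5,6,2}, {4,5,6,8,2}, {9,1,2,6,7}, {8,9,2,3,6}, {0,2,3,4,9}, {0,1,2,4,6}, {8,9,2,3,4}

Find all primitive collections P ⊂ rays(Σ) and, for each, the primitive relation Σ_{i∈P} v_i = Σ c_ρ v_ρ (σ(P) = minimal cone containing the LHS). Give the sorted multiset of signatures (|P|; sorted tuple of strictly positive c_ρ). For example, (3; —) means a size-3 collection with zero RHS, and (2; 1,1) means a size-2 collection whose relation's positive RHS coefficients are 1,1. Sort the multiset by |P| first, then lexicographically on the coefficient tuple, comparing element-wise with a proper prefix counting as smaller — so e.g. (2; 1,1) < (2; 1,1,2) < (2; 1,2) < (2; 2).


|primitive collections| = 12. Relations:

  • {0,8}:  v_{0} + v_{8} = 0  →  sig = (2; —)
  • {3,7}:  v_{3} + v_{7} = 0  →  sig = (2; —)
  • {1,3}:  v_{1} + v_{3} = v_{0} + v_{6}  →  sig = (2; 1,1)
  • {1,8}:  v_{1} + v_{8} = v_{6} + v_{7}  →  sig = (2; 1,1)
  • {5,9}:  v_{5} + v_{9} = v_{3} + v_{8}  →  sig = (2; 1,1)
  • {0,5}:  v_{0} + v_{5} = v_{2} + v_{3} + v_{4} + v_{6}  →  sig = (2; 1,1,1,1)
  • {5,7}:  v_{5} + v_{7} = v_{2} + v_{4} + v_{6} + v_{8}  →  sig = (2; 1,1,1,1)
  • {1,5}:  v_{1} + v_{5} = v_{2} + v_{4} + 2·v_{6}  →  sig = (2; 1,1,2)
  • {0,6,7}:  v_{0} + v_{6} + v_{7} = v_{1}  →  sig = (3; 1)
  • {2,4,6,9}:  v_{2} + v_{4} + v_{6} + v_{9} = 0  →  sig = (4; —)
  • {1,2,4,9}:  v_{1} + v_{2} + v_{4} + v_{9} = v_{0} + v_{7}  →  sig = (4; 1,1)
  • {2,3,4,6,8}:  v_{2} + v_{3} + v_{4} + v_{6} + v_{8} = v_{5}  →  sig = (5; 1)

Hence PRS(X_Σ) =
{ (2; —) ×2,  (2; 1,1) ×3,  (2; 1,1,1,1) ×2,  (2; 1,1,2),  (3; 1),  (4; —),  (4; 1,1),  (5; 1) }


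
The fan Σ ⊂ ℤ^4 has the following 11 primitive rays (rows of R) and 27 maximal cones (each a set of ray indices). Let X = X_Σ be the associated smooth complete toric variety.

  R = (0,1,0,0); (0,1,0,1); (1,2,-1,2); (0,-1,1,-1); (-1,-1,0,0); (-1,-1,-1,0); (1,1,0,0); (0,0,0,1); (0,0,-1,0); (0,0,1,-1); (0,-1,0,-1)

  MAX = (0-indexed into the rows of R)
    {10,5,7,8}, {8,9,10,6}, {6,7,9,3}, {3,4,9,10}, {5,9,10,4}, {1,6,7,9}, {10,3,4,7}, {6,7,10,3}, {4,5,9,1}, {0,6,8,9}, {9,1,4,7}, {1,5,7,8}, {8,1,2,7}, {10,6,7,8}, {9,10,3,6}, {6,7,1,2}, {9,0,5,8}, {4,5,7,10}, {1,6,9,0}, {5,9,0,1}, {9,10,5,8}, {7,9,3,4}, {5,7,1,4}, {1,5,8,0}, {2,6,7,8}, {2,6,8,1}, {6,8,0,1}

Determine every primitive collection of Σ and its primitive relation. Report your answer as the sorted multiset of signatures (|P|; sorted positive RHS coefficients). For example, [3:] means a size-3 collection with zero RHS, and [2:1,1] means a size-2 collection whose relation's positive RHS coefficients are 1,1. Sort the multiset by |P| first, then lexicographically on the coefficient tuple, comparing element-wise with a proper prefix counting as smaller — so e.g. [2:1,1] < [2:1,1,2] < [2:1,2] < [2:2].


22 minimal non-faces of Δ(Σ) (on 11 rays):

  P = {1,10}:  v_{1} + v_{10} = 0  ⟹  sig = [2:]
  P = {4,6}:  v_{4} + v_{6} = 0  ⟹  sig = [2:]
  P = {0,3}:  v_{0} + v_{3} = v_{9}  ⟹  sig = [2:1]
  P = {0,7}:  v_{0} + v_{7} = v_{1}  ⟹  sig = [2:1]
  P = {3,8}:  v_{3} + v_{8} = v_{10}  ⟹  sig = [2:1]
  P = {4,8}:  v_{4} + v_{8} = v_{5}  ⟹  sig = [2:1]
  P = {5,6}:  v_{5} + v_{6} = v_{8}  ⟹  sig = [2:1]
  P = {0,10}:  v_{0} + v_{10} = v_{8} + v_{9}  ⟹  sig = [2:1,1]
  P = {1,3}:  v_{1} + v_{3} = v_{7} + v_{9}  ⟹  sig = [2:1,1]
  P = {2,3}:  v_{2} + v_{3} = v_{6} + v_{7}  ⟹  sig = [2:1,1]
  P = {2,9}:  v_{2} + v_{9} = v_{1} + v_{6}  ⟹  sig = [2:1,1]
  P = {3,5}:  v_{3} + v_{5} = v_{4} + v_{10}  ⟹  sig = [2:1,1]
  P = {0,4}:  v_{0} + v_{4} = v_{1} + v_{5} + v_{9}  ⟹  sig = [2:1,1,1]
  P = {2,4}:  v_{2} + v_{4} = v_{1} + v_{7} + v_{8}  ⟹  sig = [2:1,1,1]
  P = {2,10}:  v_{2} + v_{10} = v_{6} + v_{7} + v_{8}  ⟹  sig = [2:1,1,1]
  P = {0,2}:  v_{0} + v_{2} = 2·v_{1} + v_{6} + v_{8}  ⟹  sig = [2:1,1,2]
  P = {2,5}:  v_{2} + v_{5} = v_{1} + v_{7} + 2·v_{8}  ⟹  sig = [2:1,1,2]
  P = {7,8,9}:  v_{7} + v_{8} + v_{9} = 0  ⟹  sig = [3:]
  P = {1,8,9}:  v_{1} + v_{8} + v_{9} = v_{0}  ⟹  sig = [3:1]
  P = {5,7,9}:  v_{5} + v_{7} + v_{9} = v_{4}  ⟹  sig = [3:1]
  P = {7,9,10}:  v_{7} + v_{9} + v_{10} = v_{3}  ⟹  sig = [3:1]
  P = {1,6,7,8}:  v_{1} + v_{6} + v_{7} + v_{8} = v_{2}  ⟹  sig = [4:1]

so the primitive-relation signature multiset is
    [2:]
    [2:]
    [2:1]
    [2:1]
    [2:1]
    [2:1]
    [2:1]
    [2:1,1]
    [2:1,1]
    [2:1,1]
    [2:1,1]
    [2:1,1]
    [2:1,1,1]
    [2:1,1,1]
    [2:1,1,1]
    [2:1,1,2]
    [2:1,1,2]
    [3:]
    [3:1]
    [3:1]
    [3:1]
    [4:1]


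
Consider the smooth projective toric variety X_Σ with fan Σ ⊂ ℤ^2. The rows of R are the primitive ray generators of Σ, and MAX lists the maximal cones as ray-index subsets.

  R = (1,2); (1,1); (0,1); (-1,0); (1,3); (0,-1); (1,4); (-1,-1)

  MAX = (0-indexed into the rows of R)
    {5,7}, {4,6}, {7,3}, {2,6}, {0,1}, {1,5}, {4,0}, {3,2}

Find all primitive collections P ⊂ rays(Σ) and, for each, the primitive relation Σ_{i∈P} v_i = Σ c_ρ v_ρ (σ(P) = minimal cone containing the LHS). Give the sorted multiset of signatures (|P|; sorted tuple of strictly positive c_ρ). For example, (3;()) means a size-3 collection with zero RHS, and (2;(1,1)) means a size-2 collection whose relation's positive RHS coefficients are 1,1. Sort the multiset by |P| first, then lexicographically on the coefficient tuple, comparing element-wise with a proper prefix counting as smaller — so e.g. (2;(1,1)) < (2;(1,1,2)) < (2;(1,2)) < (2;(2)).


Σ has 20 primitive collections:

  P={1,7}:  v_{1} + v_{7} = 0  so sig = (2;())
  P={2,5}:  v_{2} + v_{5} = 0  so sig = (2;())
  P={0,2}:  v_{0} + v_{2} = v_{4}  so sig = (2;(1))
  P={0,5}:  v_{0} + v_{5} = v_{1}  so sig = (2;(1))
  P={0,7}:  v_{0} + v_{7} = v_{2}  so sig = (2;(1))
  P={1,2}:  v_{1} + v_{2} = v_{0}  so sig = (2;(1))
  P={1,3}:  v_{1} + v_{3} = v_{2}  so sig = (2;(1))
  P={2,4}:  v_{2} + v_{4} = v_{6}  so sig = (2;(1))
  P={2,7}:  v_{2} + v_{7} = v_{3}  so sig = (2;(1))
  P={3,5}:  v_{3} + v_{5} = v_{7}  so sig = (2;(1))
  P={4,5}:  v_{4} + v_{5} = v_{0}  so sig = (2;(1))
  P={5,6}:  v_{5} + v_{6} = v_{4}  so sig = (2;(1))
  P={1,6}:  v_{1} + v_{6} = v_{0} + v_{4}  so sig = (2;(1,1))
  P={0,3}:  v_{0} + v_{3} = 2·v_{2}  so sig = (2;(2))
  P={0,6}:  v_{0} + v_{6} = 2·v_{4}  so sig = (2;(2))
  P={1,4}:  v_{1} + v_{4} = 2·v_{0}  so sig = (2;(2))
  P={4,7}:  v_{4} + v_{7} = 2·v_{2}  so sig = (2;(2))
  P={3,4}:  v_{3} + v_{4} = 3·v_{2}  so sig = (2;(3))
  P={6,7}:  v_{6} + v_{7} = 3·v_{2}  so sig = (2;(3))
  P={3,6}:  v_{3} + v_{6} = 4·v_{2}  so sig = (2;(4))

Signatures (|P|; sorted positive RHS coefficients), sorted:
{ (2;()) ×2,  (2;(1)) ×10,  (2;(1,1)),  (2;(2)) ×4,  (2;(3)) ×2,  (2;(4)) }


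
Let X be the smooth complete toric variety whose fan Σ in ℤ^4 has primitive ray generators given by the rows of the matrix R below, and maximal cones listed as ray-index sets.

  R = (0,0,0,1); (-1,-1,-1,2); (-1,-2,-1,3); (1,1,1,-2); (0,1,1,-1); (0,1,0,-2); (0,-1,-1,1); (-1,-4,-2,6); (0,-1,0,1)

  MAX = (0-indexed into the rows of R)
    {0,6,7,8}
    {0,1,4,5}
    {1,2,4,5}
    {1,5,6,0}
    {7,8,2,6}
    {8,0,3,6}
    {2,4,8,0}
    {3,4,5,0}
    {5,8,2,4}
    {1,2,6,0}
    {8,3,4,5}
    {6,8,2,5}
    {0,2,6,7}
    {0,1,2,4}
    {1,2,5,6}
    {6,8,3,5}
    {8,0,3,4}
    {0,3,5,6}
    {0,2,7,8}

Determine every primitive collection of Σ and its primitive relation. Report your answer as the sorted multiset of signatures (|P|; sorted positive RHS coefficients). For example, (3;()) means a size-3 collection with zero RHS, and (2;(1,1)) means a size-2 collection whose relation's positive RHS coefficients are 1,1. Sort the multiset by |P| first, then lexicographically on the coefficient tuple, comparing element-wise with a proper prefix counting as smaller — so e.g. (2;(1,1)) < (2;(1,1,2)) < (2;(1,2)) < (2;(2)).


|primitive collections| = 11. Relations:

  • {1,3}:  v_{1} + v_{3} = 0 ; sig = (2;())
  • {4,6}:  v_{4} + v_{6} = 0 ; sig = (2;())
  • {1,8}:  v_{1} + v_{8} = v_{2} ; sig = (2;(1))
  • {2,3}:  v_{2} + v_{3} = v_{8} ; sig = (2;(1))
  • {5,7}:  v_{5} + v_{7} = v_{2} + v_{6} ; sig = (2;(1,1))
  • {4,7}:  v_{4} + v_{7} = v_{0} + v_{2} + v_{8} ; sig = (2;(1,1,1))
  • {1,7}:  v_{1} + v_{7} = v_{0} + 2·v_{2} + v_{6} ; sig = (2;(1,1,2))
  • {3,7}:  v_{3} + v_{7} = v_{0} + v_{6} + 2·v_{8} ; sig = (2;(1,1,2))
  • {0,5,8}:  v_{0} + v_{5} + v_{8} = 0 ; sig = (3;())
  • {0,2,5}:  v_{0} + v_{2} + v_{5} = v_{1} ; sig = (3;(1))
  • {0,2,6,8}:  v_{0} + v_{2} + v_{6} + v_{8} = v_{7} ; sig = (4;(1))

Signatures (|P|; sorted positive RHS coefficients), sorted:
    |P|=2: 8 collections, coeffs (), (), (1), (1), (1,1), (1,1,1), (1,1,2), (1,1,2)
    |P|=3: 2 collections, coeffs (), (1)
    |P|=4: 1 collection, coeffs (1)


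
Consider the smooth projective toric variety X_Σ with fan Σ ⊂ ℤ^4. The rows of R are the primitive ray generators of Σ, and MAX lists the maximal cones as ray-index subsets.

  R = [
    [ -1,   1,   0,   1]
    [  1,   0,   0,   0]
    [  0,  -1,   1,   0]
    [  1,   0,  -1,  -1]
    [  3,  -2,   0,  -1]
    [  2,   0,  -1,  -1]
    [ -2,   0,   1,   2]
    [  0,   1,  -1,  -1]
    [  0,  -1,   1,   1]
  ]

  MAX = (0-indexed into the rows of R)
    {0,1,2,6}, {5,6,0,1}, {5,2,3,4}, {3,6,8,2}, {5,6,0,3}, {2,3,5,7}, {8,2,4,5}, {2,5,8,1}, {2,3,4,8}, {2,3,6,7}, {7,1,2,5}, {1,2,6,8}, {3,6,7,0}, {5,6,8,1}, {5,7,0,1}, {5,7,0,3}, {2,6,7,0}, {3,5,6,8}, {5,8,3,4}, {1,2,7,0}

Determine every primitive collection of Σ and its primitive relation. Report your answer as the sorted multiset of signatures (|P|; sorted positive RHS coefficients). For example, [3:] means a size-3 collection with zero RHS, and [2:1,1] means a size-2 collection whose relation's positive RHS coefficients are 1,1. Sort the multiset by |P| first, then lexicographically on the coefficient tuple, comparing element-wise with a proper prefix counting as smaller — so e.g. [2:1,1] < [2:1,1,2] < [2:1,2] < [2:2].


Primitive collections (13):

  {7,8}:  v_{7} + v_{8} = 0  ⟹  sig = [2:]
  {1,3}:  v_{1} + v_{3} = v_{5}  ⟹  sig = [2:1]
  {0,4}:  v_{0} + v_{4} = v_{5} + v_{8}  ⟹  sig = [2:1,1]
  {0,8}:  v_{0} + v_{8} = v_{1} + v_{6}  ⟹  sig = [2:1,1]
  {4,7}:  v_{4} + v_{7} = v_{2} + v_{3} + v_{5}  ⟹  sig = [2:1,1,1]
  {1,4}:  v_{1} + v_{4} = v_{2} + 2·v_{5} + v_{8}  ⟹  sig = [2:1,1,2]
  {4,6}:  v_{4} + v_{6} = v_{3} + 2·v_{8}  ⟹  sig = [2:1,2]
  {0,2,3}:  v_{0} + v_{2} + v_{3} = 0  ⟹  sig = [3:]
  {0,2,5}:  v_{0} + v_{2} + v_{5} = v_{1}  ⟹  sig = [3:1]
  {1,6,7}:  v_{1} + v_{6} + v_{7} = v_{0}  ⟹  sig = [3:1]
  {2,5,6}:  v_{2} + v_{5} + v_{6} = v_{8}  ⟹  sig = [3:1]
  {5,6,7}:  v_{5} + v_{6} + v_{7} = v_{0} + v_{3}  ⟹  sig = [3:1,1]
  {2,3,5,8}:  v_{2} + v_{3} + v_{5} + v_{8} = v_{4}  ⟹  sig = [4:1]

so the primitive-relation signature multiset is
[[2:], [2:1], [2:1,1], [2:1,1], [2:1,1,1], [2:1,1,2], [2:1,2], [3:], [3:1], [3:1], [3:1], [3:1,1], [4:1]]


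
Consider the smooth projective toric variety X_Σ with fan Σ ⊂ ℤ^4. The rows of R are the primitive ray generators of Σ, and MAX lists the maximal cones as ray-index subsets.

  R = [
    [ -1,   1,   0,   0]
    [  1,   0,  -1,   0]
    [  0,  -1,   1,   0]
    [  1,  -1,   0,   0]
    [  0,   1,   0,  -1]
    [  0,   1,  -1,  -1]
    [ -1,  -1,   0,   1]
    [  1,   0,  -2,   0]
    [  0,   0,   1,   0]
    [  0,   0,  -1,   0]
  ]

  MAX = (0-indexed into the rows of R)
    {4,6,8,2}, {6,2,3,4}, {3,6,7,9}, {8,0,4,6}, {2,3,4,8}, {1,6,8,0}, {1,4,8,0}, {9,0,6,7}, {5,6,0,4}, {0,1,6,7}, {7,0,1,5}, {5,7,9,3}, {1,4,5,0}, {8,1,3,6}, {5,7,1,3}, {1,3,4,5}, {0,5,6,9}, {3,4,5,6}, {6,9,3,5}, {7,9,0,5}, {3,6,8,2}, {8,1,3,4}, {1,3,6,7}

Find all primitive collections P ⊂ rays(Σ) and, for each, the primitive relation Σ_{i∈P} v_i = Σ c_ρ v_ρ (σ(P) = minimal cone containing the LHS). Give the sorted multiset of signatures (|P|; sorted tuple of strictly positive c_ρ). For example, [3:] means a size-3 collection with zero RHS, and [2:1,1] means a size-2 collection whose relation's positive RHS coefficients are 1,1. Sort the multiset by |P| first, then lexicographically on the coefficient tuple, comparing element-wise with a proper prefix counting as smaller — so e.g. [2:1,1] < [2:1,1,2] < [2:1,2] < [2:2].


The 16 primitive collections of Σ (r=10, n=4):

  • {0,3}:  v_{0} + v_{3} = 0 — sig = [2:]
  • {8,9}:  v_{8} + v_{9} = 0 — sig = [2:]
  • {1,2}:  v_{1} + v_{2} = v_{3} — sig = [2:1]
  • {1,9}:  v_{1} + v_{9} = v_{7} — sig = [2:1]
  • {4,9}:  v_{4} + v_{9} = v_{5} — sig = [2:1]
  • {5,8}:  v_{5} + v_{8} = v_{4} — sig = [2:1]
  • {7,8}:  v_{7} + v_{8} = v_{1} — sig = [2:1]
  • {2,7}:  v_{2} + v_{7} = v_{3} + v_{9} — sig = [2:1,1]
  • {4,7}:  v_{4} + v_{7} = v_{1} + v_{5} — sig = [2:1,1]
  • {0,2}:  v_{0} + v_{2} = v_{4} + v_{6} + v_{8} — sig = [2:1,1,1]
  • {2,9}:  v_{2} + v_{9} = v_{3} + v_{4} + v_{6} — sig = [2:1,1,1]
  • {2,5}:  v_{2} + v_{5} = v_{3} + 2·v_{4} + v_{6} — sig = [2:1,1,2]
  • {1,4,6}:  v_{1} + v_{4} + v_{6} = v_{9} — sig = [3:1]
  • {1,5,6}:  v_{1} + v_{5} + v_{6} = 2·v_{9} — sig = [3:2]
  • {5,6,7}:  v_{5} + v_{6} + v_{7} = 3·v_{9} — sig = [3:3]
  • {3,4,6,8}:  v_{3} + v_{4} + v_{6} + v_{8} = v_{2} — sig = [4:1]

Signatures (|P|; sorted positive RHS coefficients), sorted:
[[2:], [2:], [2:1], [2:1], [2:1], [2:1], [2:1], [2:1,1], [2:1,1], [2:1,1,1], [2:1,1,1], [2:1,1,2], [3:1], [3:2], [3:3], [4:1]]


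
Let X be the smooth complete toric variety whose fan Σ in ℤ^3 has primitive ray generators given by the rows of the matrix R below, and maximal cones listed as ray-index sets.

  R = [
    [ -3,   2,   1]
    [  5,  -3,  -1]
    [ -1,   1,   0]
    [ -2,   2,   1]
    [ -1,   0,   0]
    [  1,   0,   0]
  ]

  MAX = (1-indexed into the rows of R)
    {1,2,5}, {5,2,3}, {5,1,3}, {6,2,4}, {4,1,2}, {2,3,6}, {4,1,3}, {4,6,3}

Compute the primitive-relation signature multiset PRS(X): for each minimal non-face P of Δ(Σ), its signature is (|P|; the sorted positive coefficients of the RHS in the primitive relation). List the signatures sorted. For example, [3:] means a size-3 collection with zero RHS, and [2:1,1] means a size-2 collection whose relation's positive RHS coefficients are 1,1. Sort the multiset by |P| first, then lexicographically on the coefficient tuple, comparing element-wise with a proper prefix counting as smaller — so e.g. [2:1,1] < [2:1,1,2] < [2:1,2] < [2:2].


Minimal non-faces — 5 found among 6 rays, 8 max cones:

  {5,6}:  v_{5} + v_{6} = 0  so sig = [2:]
  {1,6}:  v_{1} + v_{6} = v_{4}  so sig = [2:1]
  {4,5}:  v_{4} + v_{5} = v_{1}  so sig = [2:1]
  {1,2,3}:  v_{1} + v_{2} + v_{3} = v_{6}  so sig = [3:1]
  {2,3,4}:  v_{2} + v_{3} + v_{4} = 2·v_{6}  so sig = [3:2]

Sorted signature multiset PRS(X):
    |P|=2: 3 collections, coeffs (), (1), (1)
    |P|=3: 2 collections, coeffs (1), (2)


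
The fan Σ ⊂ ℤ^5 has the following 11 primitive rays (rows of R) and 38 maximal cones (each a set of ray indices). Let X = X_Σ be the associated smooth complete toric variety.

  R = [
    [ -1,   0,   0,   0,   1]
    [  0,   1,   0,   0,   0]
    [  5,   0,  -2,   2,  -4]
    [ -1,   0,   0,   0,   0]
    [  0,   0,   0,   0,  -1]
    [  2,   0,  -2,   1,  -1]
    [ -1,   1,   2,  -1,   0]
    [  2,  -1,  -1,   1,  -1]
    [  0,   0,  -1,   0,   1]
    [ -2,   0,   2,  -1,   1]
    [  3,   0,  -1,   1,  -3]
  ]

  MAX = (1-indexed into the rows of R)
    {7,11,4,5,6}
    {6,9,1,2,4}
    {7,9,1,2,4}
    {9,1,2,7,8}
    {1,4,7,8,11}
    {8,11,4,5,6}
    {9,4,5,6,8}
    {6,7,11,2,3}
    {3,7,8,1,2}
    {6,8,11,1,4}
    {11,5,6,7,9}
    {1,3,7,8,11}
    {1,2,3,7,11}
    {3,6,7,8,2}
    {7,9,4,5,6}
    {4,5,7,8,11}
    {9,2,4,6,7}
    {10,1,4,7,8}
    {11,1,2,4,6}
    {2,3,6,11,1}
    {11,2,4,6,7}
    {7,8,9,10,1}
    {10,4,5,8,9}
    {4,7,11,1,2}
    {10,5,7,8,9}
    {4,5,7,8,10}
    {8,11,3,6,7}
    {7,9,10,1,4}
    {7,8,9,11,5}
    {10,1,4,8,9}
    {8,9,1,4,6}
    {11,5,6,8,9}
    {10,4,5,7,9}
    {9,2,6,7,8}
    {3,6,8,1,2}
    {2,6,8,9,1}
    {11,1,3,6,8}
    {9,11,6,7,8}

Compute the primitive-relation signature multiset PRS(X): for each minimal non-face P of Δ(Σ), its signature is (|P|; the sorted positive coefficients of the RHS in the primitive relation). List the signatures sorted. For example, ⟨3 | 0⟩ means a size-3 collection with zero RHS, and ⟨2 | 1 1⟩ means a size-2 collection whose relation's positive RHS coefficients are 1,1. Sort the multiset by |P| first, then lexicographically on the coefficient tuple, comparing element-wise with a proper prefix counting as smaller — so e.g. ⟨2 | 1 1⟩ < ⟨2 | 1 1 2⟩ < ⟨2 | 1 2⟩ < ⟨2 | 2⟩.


18 minimal non-faces of Δ(Σ) (on 11 rays):

  {6,10}:  v_{6} + v_{10} = 0 — sig = ⟨2 | 0⟩
  {1,5}:  v_{1} + v_{5} = v_{4} — sig = ⟨2 | 1⟩
  {2,10}:  v_{2} + v_{10} = v_{1} + v_{7} — sig = ⟨2 | 1 1⟩
  {2,5}:  v_{2} + v_{5} = v_{4} + v_{6} + v_{7} — sig = ⟨2 | 1 1 1⟩
  {10,11}:  v_{10} + v_{11} = v_{5} + v_{7} + v_{8} — sig = ⟨2 | 1 1 1⟩
  {3,10}:  v_{3} + v_{10} = v_{1} + v_{7} + v_{8} + v_{11} — sig = ⟨2 | 1 1 1 1⟩
  {3,9}:  v_{3} + v_{9} = 2·v_{6} + v_{7} + v_{8} — sig = ⟨2 | 1 1 2⟩
  {3,5}:  v_{3} + v_{5} = v_{1} + 2·v_{11} — sig = ⟨2 | 1 2⟩
  {3,4}:  v_{3} + v_{4} = 2·v_{1} + 2·v_{11} — sig = ⟨2 | 2 2⟩
  {1,6,7}:  v_{1} + v_{6} + v_{7} = v_{2} — sig = ⟨3 | 1⟩
  {1,9,11}:  v_{1} + v_{9} + v_{11} = v_{6} — sig = ⟨3 | 1⟩
  {2,8,11}:  v_{2} + v_{8} + v_{11} = v_{3} — sig = ⟨3 | 1⟩
  {4,9,11}:  v_{4} + v_{9} + v_{11} = v_{5} + v_{6} — sig = ⟨3 | 1 1⟩
  {2,4,8}:  v_{2} + v_{4} + v_{8} = 2·v_{1} + v_{11} — sig = ⟨3 | 1 2⟩
  {2,9,11}:  v_{2} + v_{9} + v_{11} = 2·v_{6} + v_{7} — sig = ⟨3 | 1 2⟩
  {4,7,8,9}:  v_{4} + v_{7} + v_{8} + v_{9} = 0 — sig = ⟨4 | 0⟩
  {5,6,7,8}:  v_{5} + v_{6} + v_{7} + v_{8} = v_{11} — sig = ⟨4 | 1⟩
  {4,6,7,8}:  v_{4} + v_{6} + v_{7} + v_{8} = v_{1} + v_{11} — sig = ⟨4 | 1 1⟩

so the primitive-relation signature multiset is
    ⟨2 | 0⟩
    ⟨2 | 1⟩
    ⟨2 | 1 1⟩
    ⟨2 | 1 1 1⟩
    ⟨2 | 1 1 1⟩
    ⟨2 | 1 1 1 1⟩
    ⟨2 | 1 1 2⟩
    ⟨2 | 1 2⟩
    ⟨2 | 2 2⟩
    ⟨3 | 1⟩
    ⟨3 | 1⟩
    ⟨3 | 1⟩
    ⟨3 | 1 1⟩
    ⟨3 | 1 2⟩
    ⟨3 | 1 2⟩
    ⟨4 | 0⟩
    ⟨4 | 1⟩
    ⟨4 | 1 1⟩


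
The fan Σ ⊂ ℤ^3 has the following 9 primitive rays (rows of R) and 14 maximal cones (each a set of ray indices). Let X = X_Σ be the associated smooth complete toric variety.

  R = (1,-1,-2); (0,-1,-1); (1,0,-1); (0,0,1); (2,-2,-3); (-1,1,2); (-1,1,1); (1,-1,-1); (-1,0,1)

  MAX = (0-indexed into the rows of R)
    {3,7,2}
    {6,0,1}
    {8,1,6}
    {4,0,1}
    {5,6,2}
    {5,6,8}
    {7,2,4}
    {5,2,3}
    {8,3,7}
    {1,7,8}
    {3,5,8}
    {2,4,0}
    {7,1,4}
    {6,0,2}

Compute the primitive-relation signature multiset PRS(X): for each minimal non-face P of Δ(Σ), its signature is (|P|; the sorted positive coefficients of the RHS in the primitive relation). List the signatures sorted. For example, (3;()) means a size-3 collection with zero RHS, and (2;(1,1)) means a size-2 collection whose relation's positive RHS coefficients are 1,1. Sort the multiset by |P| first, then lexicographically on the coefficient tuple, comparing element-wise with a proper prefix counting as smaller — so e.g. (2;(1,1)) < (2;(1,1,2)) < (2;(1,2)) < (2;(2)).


Primitive collections (15):

  P = {0,5}:  v_{0} + v_{5} = 0  ⇒ sig = (2;())
  P = {2,8}:  v_{2} + v_{8} = 0  ⇒ sig = (2;())
  P = {6,7}:  v_{6} + v_{7} = 0  ⇒ sig = (2;())
  P = {0,3}:  v_{0} + v_{3} = v_{7}  ⇒ sig = (2;(1))
  P = {0,7}:  v_{0} + v_{7} = v_{4}  ⇒ sig = (2;(1))
  P = {0,8}:  v_{0} + v_{8} = v_{1}  ⇒ sig = (2;(1))
  P = {1,2}:  v_{1} + v_{2} = v_{0}  ⇒ sig = (2;(1))
  P = {1,5}:  v_{1} + v_{5} = v_{8}  ⇒ sig = (2;(1))
  P = {3,6}:  v_{3} + v_{6} = v_{5}  ⇒ sig = (2;(1))
  P = {4,5}:  v_{4} + v_{5} = v_{7}  ⇒ sig = (2;(1))
  P = {4,6}:  v_{4} + v_{6} = v_{0}  ⇒ sig = (2;(1))
  P = {5,7}:  v_{5} + v_{7} = v_{3}  ⇒ sig = (2;(1))
  P = {1,3}:  v_{1} + v_{3} = v_{7} + v_{8}  ⇒ sig = (2;(1,1))
  P = {4,8}:  v_{4} + v_{8} = v_{1} + v_{7}  ⇒ sig = (2;(1,1))
  P = {3,4}:  v_{3} + v_{4} = 2·v_{7}  ⇒ sig = (2;(2))

so the primitive-relation signature multiset is
{ (2;()) ×3,  (2;(1)) ×9,  (2;(1,1)) ×2,  (2;(2)) }


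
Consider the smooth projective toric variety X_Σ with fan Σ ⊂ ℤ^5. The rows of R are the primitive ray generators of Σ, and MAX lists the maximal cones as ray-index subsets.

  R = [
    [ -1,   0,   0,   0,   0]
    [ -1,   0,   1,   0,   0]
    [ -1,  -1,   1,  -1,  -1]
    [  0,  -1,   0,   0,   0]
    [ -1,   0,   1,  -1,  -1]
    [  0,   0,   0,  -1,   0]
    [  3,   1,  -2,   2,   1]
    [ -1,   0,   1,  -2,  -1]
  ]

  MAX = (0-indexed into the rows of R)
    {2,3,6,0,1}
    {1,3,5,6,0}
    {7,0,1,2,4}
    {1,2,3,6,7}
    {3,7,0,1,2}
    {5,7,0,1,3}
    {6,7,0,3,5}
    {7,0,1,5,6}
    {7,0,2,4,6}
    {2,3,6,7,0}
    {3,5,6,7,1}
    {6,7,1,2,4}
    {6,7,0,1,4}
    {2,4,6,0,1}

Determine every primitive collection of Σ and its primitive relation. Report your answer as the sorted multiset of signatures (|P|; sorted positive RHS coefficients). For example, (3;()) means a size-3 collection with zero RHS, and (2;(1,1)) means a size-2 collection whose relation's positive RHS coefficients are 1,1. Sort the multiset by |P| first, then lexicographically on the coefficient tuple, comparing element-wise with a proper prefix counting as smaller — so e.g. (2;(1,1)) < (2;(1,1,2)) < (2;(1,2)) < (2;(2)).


Σ has 5 primitive collections:

  • {3,4}:  v_{3} + v_{4} = v_{2}  ⇒ sig = (2;(1))
  • {4,5}:  v_{4} + v_{5} = v_{7}  ⇒ sig = (2;(1))
  • {2,5}:  v_{2} + v_{5} = v_{3} + v_{7}  ⇒ sig = (2;(1,1))
  • {0,1,3,6,7}:  v_{0} + v_{1} + v_{3} + v_{6} + v_{7} = 0  ⇒ sig = (5;())
  • {0,1,2,6,7}:  v_{0} + v_{1} + v_{2} + v_{6} + v_{7} = v_{4}  ⇒ sig = (5;(1))

Hence PRS(X_Σ) =
[(2;(1)), (2;(1)), (2;(1,1)), (5;()), (5;(1))]


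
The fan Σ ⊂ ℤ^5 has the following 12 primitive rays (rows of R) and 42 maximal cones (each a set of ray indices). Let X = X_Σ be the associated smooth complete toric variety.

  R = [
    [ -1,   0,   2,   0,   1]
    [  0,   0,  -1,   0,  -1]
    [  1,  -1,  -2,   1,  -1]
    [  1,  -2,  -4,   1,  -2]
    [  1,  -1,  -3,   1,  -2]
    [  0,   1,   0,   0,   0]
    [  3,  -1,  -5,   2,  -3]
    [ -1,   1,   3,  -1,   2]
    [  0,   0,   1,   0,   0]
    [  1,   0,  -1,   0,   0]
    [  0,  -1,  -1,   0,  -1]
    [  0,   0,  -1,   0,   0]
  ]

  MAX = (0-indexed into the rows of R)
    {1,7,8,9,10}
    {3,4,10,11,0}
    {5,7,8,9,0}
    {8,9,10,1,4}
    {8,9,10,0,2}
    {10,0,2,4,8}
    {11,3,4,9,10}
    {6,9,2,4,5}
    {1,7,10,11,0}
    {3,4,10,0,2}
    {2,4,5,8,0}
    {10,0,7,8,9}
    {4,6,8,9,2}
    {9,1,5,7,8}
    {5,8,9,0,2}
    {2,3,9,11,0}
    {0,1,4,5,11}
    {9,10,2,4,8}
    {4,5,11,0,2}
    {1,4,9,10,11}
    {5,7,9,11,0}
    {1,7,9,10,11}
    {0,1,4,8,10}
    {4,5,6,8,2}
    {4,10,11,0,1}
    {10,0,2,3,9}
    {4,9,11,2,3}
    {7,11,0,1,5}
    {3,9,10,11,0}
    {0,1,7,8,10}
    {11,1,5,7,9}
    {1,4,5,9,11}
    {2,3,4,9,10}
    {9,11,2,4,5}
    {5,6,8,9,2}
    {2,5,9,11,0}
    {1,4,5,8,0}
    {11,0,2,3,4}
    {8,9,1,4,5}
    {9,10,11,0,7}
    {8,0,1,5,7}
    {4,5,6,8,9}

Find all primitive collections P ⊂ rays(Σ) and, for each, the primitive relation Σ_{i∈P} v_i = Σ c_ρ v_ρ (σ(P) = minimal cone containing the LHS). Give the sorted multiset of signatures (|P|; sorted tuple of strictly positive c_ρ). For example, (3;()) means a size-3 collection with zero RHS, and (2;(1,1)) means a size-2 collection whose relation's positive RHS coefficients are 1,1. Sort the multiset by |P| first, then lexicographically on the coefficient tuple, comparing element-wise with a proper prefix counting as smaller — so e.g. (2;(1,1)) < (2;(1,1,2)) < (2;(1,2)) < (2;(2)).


Δ(Σ) — 12 vertices, 19 min non-faces:

  • {4,7}:  v_{4} + v_{7} = 0 ; sig = (2;())
  • {8,11}:  v_{8} + v_{11} = 0 ; sig = (2;())
  • {1,2}:  v_{1} + v_{2} = v_{4} ; sig = (2;(1))
  • {5,10}:  v_{5} + v_{10} = v_{1} ; sig = (2;(1))
  • {2,7}:  v_{2} + v_{7} = v_{0} + v_{9} ; sig = (2;(1,1))
  • {3,5}:  v_{3} + v_{5} = v_{4} + v_{11} ; sig = (2;(1,1))
  • {3,8}:  v_{3} + v_{8} = v_{2} + v_{10} ; sig = (2;(1,1))
  • {1,3}:  v_{1} + v_{3} = v_{4} + v_{10} + v_{11} ; sig = (2;(1,1,1))
  • {3,7}:  v_{3} + v_{7} = v_{0} + v_{9} + v_{10} + v_{11} ; sig = (2;(1,1,1,1))
  • {6,7}:  v_{6} + v_{7} = v_{2} + v_{5} + v_{8} + v_{9} ; sig = (2;(1,1,1,1))
  • {6,11}:  v_{6} + v_{11} = v_{2} + v_{4} + v_{5} + v_{9} ; sig = (2;(1,1,1,1))
  • {1,6}:  v_{1} + v_{6} = 2·v_{4} + v_{5} + v_{8} + v_{9} ; sig = (2;(1,1,1,2))
  • {0,6}:  v_{0} + v_{6} = 2·v_{2} + v_{5} + v_{8} ; sig = (2;(1,1,2))
  • {3,6}:  v_{3} + v_{6} = v_{2} + 2·v_{4} + v_{9} ; sig = (2;(1,1,2))
  • {6,10}:  v_{6} + v_{10} = 2·v_{4} + v_{8} + v_{9} ; sig = (2;(1,1,2))
  • {0,1,9}:  v_{0} + v_{1} + v_{9} = 0 ; sig = (3;())
  • {0,4,9}:  v_{0} + v_{4} + v_{9} = v_{2} ; sig = (3;(1))
  • {2,10,11}:  v_{2} + v_{10} + v_{11} = v_{3} ; sig = (3;(1))
  • {2,4,5,8,9}:  v_{2} + v_{4} + v_{5} + v_{8} + v_{9} = v_{6} ; sig = (5;(1))

Sorted signature multiset PRS(X):
[(2;()), (2;()), (2;(1)), (2;(1)), (2;(1,1)), (2;(1,1)), (2;(1,1)), (2;(1,1,1)), (2;(1,1,1,1)), (2;(1,1,1,1)), (2;(1,1,1,1)), (2;(1,1,1,2)), (2;(1,1,2)), (2;(1,1,2)), (2;(1,1,2)), (3;()), (3;(1)), (3;(1)), (5;(1))]


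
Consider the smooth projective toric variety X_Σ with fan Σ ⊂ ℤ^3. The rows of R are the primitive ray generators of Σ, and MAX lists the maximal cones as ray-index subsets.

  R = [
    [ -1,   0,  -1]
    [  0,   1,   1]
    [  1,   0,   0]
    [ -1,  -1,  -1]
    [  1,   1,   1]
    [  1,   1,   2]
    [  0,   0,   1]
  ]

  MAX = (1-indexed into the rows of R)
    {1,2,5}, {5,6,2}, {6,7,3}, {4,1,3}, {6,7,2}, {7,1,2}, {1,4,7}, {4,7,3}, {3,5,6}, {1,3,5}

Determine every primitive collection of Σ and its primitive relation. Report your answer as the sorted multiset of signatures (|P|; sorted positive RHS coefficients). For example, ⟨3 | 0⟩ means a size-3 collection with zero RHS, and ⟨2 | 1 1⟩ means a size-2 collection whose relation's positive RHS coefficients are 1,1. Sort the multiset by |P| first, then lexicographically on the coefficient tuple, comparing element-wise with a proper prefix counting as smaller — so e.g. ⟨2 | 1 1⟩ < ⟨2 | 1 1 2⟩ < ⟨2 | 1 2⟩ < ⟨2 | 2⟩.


Primitive collections (7):

  • {4,5}:  v_{4} + v_{5} = 0  ⟹  sig = ⟨2 | 0⟩
  • {1,6}:  v_{1} + v_{6} = v_{2}  ⟹  sig = ⟨2 | 1⟩
  • {2,3}:  v_{2} + v_{3} = v_{5}  ⟹  sig = ⟨2 | 1⟩
  • {4,6}:  v_{4} + v_{6} = v_{7}  ⟹  sig = ⟨2 | 1⟩
  • {5,7}:  v_{5} + v_{7} = v_{6}  ⟹  sig = ⟨2 | 1⟩
  • {2,4}:  v_{2} + v_{4} = v_{1} + v_{7}  ⟹  sig = ⟨2 | 1 1⟩
  • {1,3,7}:  v_{1} + v_{3} + v_{7} = 0  ⟹  sig = ⟨3 | 0⟩

so the primitive-relation signature multiset is
    |P|=2: 6 collections, coeffs (), (1), (1), (1), (1), (1,1)
    |P|=3: 1 collection, coeffs ()


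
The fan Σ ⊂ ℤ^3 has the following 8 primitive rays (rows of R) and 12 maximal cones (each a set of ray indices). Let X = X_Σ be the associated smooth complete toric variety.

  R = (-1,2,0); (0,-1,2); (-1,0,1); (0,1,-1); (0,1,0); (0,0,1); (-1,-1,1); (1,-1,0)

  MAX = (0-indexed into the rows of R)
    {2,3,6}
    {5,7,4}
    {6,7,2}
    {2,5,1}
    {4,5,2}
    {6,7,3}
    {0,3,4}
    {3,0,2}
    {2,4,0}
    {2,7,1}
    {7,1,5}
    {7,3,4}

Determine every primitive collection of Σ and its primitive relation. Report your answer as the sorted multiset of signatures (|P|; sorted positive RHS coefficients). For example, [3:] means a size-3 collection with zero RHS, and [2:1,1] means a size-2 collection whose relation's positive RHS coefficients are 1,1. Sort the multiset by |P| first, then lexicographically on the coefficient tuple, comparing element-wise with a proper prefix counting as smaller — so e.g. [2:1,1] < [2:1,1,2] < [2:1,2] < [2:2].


14 collections generate NE(X_Σ); each relation:

  P={0,7}:  v_{0} + v_{7} = v_{4}  so sig = [2:1]
  P={1,3}:  v_{1} + v_{3} = v_{5}  so sig = [2:1]
  P={3,5}:  v_{3} + v_{5} = v_{4}  so sig = [2:1]
  P={4,6}:  v_{4} + v_{6} = v_{2}  so sig = [2:1]
  P={0,1}:  v_{0} + v_{1} = v_{2} + v_{4} + v_{5}  so sig = [2:1,1,1]
  P={0,5}:  v_{0} + v_{5} = v_{2} + 2·v_{4}  so sig = [2:1,2]
  P={0,6}:  v_{0} + v_{6} = 2·v_{2} + v_{3}  so sig = [2:1,2]
  P={5,6}:  v_{5} + v_{6} = 2·v_{2} + v_{7}  so sig = [2:1,2]
  P={1,4}:  v_{1} + v_{4} = 2·v_{5}  so sig = [2:2]
  P={1,6}:  v_{1} + v_{6} = 3·v_{2} + 2·v_{7}  so sig = [2:2,3]
  P={2,3,7}:  v_{2} + v_{3} + v_{7} = 0  so sig = [3:]
  P={2,3,4}:  v_{2} + v_{3} + v_{4} = v_{0}  so sig = [3:1]
  P={2,4,7}:  v_{2} + v_{4} + v_{7} = v_{5}  so sig = [3:1]
  P={2,5,7}:  v_{2} + v_{5} + v_{7} = v_{1}  so sig = [3:1]

Signatures (|P|; sorted positive RHS coefficients), sorted:
{ [2:1] ×4,  [2:1,1,1],  [2:1,2] ×3,  [2:2],  [2:2,3],  [3:],  [3:1] ×3 }


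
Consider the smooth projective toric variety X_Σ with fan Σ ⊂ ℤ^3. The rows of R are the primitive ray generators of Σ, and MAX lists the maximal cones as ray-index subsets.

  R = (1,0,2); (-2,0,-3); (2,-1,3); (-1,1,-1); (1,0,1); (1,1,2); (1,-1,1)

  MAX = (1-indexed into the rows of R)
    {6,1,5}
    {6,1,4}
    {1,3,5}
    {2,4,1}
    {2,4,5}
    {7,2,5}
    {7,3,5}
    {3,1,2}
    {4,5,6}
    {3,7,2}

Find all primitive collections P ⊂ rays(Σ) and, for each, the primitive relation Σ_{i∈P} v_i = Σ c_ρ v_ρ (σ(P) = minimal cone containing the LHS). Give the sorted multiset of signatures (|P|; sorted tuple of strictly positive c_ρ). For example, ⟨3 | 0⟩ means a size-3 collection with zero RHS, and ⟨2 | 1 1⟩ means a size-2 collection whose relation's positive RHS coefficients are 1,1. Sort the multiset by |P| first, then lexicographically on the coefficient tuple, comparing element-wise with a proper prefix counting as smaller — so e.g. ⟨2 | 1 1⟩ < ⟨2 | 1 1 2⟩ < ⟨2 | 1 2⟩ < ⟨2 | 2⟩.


|primitive collections| = 9. Relations:

  P = {4,7}:  v_{4} + v_{7} = 0  ⇒ sig = ⟨2 | 0⟩
  P = {1,7}:  v_{1} + v_{7} = v_{3}  ⇒ sig = ⟨2 | 1⟩
  P = {2,6}:  v_{2} + v_{6} = v_{4}  ⇒ sig = ⟨2 | 1⟩
  P = {3,4}:  v_{3} + v_{4} = v_{1}  ⇒ sig = ⟨2 | 1⟩
  P = {6,7}:  v_{6} + v_{7} = v_{1} + v_{5}  ⇒ sig = ⟨2 | 1 1⟩
  P = {3,6}:  v_{3} + v_{6} = 2·v_{1} + v_{5}  ⇒ sig = ⟨2 | 1 2⟩
  P = {1,2,5}:  v_{1} + v_{2} + v_{5} = 0  ⇒ sig = ⟨3 | 0⟩
  P = {1,4,5}:  v_{1} + v_{4} + v_{5} = v_{6}  ⇒ sig = ⟨3 | 1⟩
  P = {2,3,5}:  v_{2} + v_{3} + v_{5} = v_{7}  ⇒ sig = ⟨3 | 1⟩

Hence PRS(X_Σ) =
    |P|=2: 6 collections, coeffs (), (1), (1), (1), (1,1), (1,2)
    |P|=3: 3 collections, coeffs (), (1), (1)


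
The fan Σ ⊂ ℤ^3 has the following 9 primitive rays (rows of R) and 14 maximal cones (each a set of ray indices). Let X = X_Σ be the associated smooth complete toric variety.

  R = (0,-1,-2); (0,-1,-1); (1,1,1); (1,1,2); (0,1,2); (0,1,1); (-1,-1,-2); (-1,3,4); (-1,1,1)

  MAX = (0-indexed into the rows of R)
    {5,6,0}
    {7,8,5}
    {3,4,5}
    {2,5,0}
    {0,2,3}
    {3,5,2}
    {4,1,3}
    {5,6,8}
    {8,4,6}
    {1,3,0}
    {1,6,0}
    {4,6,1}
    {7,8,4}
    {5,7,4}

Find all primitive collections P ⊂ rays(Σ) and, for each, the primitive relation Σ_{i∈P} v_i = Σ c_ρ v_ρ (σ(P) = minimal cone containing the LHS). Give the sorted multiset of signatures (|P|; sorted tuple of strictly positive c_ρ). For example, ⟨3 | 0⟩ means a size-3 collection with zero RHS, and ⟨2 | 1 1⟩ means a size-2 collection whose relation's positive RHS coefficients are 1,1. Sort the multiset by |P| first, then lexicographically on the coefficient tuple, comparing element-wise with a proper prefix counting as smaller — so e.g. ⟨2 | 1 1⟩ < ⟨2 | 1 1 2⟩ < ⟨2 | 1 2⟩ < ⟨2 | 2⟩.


Σ has 18 primitive collections:

  P = {0,4}:  v_{0} + v_{4} = 0  →  sig = ⟨2 | 0⟩
  P = {1,5}:  v_{1} + v_{5} = 0  →  sig = ⟨2 | 0⟩
  P = {3,6}:  v_{3} + v_{6} = 0  →  sig = ⟨2 | 0⟩
  P = {0,7}:  v_{0} + v_{7} = v_{5} + v_{8}  →  sig = ⟨2 | 1 1⟩
  P = {0,8}:  v_{0} + v_{8} = v_{5} + v_{6}  →  sig = ⟨2 | 1 1⟩
  P = {1,2}:  v_{1} + v_{2} = v_{0} + v_{3}  →  sig = ⟨2 | 1 1⟩
  P = {1,7}:  v_{1} + v_{7} = v_{4} + v_{8}  →  sig = ⟨2 | 1 1⟩
  P = {1,8}:  v_{1} + v_{8} = v_{4} + v_{6}  →  sig = ⟨2 | 1 1⟩
  P = {2,4}:  v_{2} + v_{4} = v_{3} + v_{5}  →  sig = ⟨2 | 1 1⟩
  P = {2,6}:  v_{2} + v_{6} = v_{0} + v_{5}  →  sig = ⟨2 | 1 1⟩
  P = {3,8}:  v_{3} + v_{8} = v_{4} + v_{5}  →  sig = ⟨2 | 1 1⟩
  P = {2,7}:  v_{2} + v_{7} = v_{4} + 3·v_{5}  →  sig = ⟨2 | 1 3⟩
  P = {2,8}:  v_{2} + v_{8} = 2·v_{5}  →  sig = ⟨2 | 2⟩
  P = {6,7}:  v_{6} + v_{7} = 2·v_{8}  →  sig = ⟨2 | 2⟩
  P = {3,7}:  v_{3} + v_{7} = 2·v_{4} + 2·v_{5}  →  sig = ⟨2 | 2 2⟩
  P = {0,3,5}:  v_{0} + v_{3} + v_{5} = v_{2}  →  sig = ⟨3 | 1⟩
  P = {4,5,6}:  v_{4} + v_{5} + v_{6} = v_{8}  →  sig = ⟨3 | 1⟩
  P = {4,5,8}:  v_{4} + v_{5} + v_{8} = v_{7}  →  sig = ⟨3 | 1⟩

Sorted signature multiset PRS(X):
{ ⟨2 | 0⟩ ×3,  ⟨2 | 1 1⟩ ×8,  ⟨2 | 1 3⟩,  ⟨2 | 2⟩ ×2,  ⟨2 | 2 2⟩,  ⟨3 | 1⟩ ×3 }
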